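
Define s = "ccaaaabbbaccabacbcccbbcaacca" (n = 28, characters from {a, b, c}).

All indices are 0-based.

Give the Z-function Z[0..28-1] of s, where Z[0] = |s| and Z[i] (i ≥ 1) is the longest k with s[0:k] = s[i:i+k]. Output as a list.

[28, 1, 0, 0, 0, 0, 0, 0, 0, 0, 3, 1, 0, 0, 0, 1, 0, 2, 2, 1, 0, 0, 1, 0, 0, 3, 1, 0]

Z[0]=28
i=1: fresh scan; Z[1]=1 extend→box=[1,2)
i=2: fresh scan; Z[2]=0
i=3: fresh scan; Z[3]=0
i=4: fresh scan; Z[4]=0
i=5: fresh scan; Z[5]=0
i=6: fresh scan; Z[6]=0
i=7: fresh scan; Z[7]=0
i=8: fresh scan; Z[8]=0
i=9: fresh scan; Z[9]=0
i=10: fresh scan; Z[10]=3 extend→box=[10,13)
i=11: min(r-i=2, Z[1]=1)=1; Z[11]=1
i=12: min(r-i=1, Z[2]=0)=0; Z[12]=0
i=13: fresh scan; Z[13]=0
i=14: fresh scan; Z[14]=0
i=15: fresh scan; Z[15]=1 extend→box=[15,16)
i=16: fresh scan; Z[16]=0
i=17: fresh scan; Z[17]=2 extend→box=[17,19)
i=18: min(r-i=1, Z[1]=1)=1; Z[18]=2 extend→box=[18,20)
i=19: min(r-i=1, Z[1]=1)=1; Z[19]=1
i=20: fresh scan; Z[20]=0
i=21: fresh scan; Z[21]=0
i=22: fresh scan; Z[22]=1 extend→box=[22,23)
i=23: fresh scan; Z[23]=0
i=24: fresh scan; Z[24]=0
i=25: fresh scan; Z[25]=3 extend→box=[25,28)
i=26: min(r-i=2, Z[1]=1)=1; Z[26]=1
i=27: min(r-i=1, Z[2]=0)=0; Z[27]=0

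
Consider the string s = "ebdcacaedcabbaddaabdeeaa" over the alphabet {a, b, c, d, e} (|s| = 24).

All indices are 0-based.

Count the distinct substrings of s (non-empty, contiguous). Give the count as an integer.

rank | idx | suffix
   0 |  23 | a
   1 |  22 | aa
   2 |  16 | aabdeeaa
   3 |  10 | abbaddaabdeeaa
   4 |  17 | abdeeaa
   5 |   4 | acaedcabbaddaabdeeaa
   6 |  13 | addaabdeeaa
   7 |   6 | aedcabbaddaabdeeaa
   8 |  12 | baddaabdeeaa
   9 |  11 | bbaddaabdeeaa
  10 |   1 | bdcacaedcabbaddaabdeeaa
  11 |  18 | bdeeaa
  12 |   9 | cabbaddaabdeeaa
  13 |   3 | cacaedcabbaddaabdeeaa
  14 |   5 | caedcabbaddaabdeeaa
  15 |  15 | daabdeeaa
  16 |   8 | dcabbaddaabdeeaa
  17 |   2 | dcacaedcabbaddaabdeeaa
  18 |  14 | ddaabdeeaa
  19 |  19 | deeaa
  20 |  21 | eaa
  21 |   0 | ebdcacaedcabbaddaabdeeaa
  22 |   7 | edcabbaddaabdeeaa
  23 |  20 | eeaa

SA = [23, 22, 16, 10, 17, 4, 13, 6, 12, 11, 1, 18, 9, 3, 5, 15, 8, 2, 14, 19, 21, 0, 7, 20]
rank  pair      lcp
   1  s[23:],s[22:]  1  'a'
   2  s[22:],s[16:]  2  'aa'
   3  s[16:],s[10:]  1  'a'
   4  s[10:],s[17:]  2  'ab'
   5  s[17:],s[4:]  1  'a'
   6  s[4:],s[13:]  1  'a'
   7  s[13:],s[6:]  1  'a'
   8  s[6:],s[12:]  0  ''
   9  s[12:],s[11:]  1  'b'
  10  s[11:],s[1:]  1  'b'
  11  s[1:],s[18:]  2  'bd'
  12  s[18:],s[9:]  0  ''
  13  s[9:],s[3:]  2  'ca'
  14  s[3:],s[5:]  2  'ca'
  15  s[5:],s[15:]  0  ''
  16  s[15:],s[8:]  1  'd'
  17  s[8:],s[2:]  3  'dca'
  18  s[2:],s[14:]  1  'd'
  19  s[14:],s[19:]  1  'd'
  20  s[19:],s[21:]  0  ''
  21  s[21:],s[0:]  1  'e'
  22  s[0:],s[7:]  1  'e'
  23  s[7:],s[20:]  1  'e'

n(n+1)/2 = 24·25/2 = 300
Σ LCP = 0 + 1 + 2 + 1 + 2 + 1 + 1 + 1 + 0 + 1 + 1 + 2 + 0 + 2 + 2 + 0 + 1 + 3 + 1 + 1 + 0 + 1 + 1 + 1 = 26
distinct = 300 − 26 = 274

274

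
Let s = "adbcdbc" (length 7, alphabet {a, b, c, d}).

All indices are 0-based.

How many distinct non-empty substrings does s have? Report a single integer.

rank | idx | suffix
   0 |   0 | adbcdbc
   1 |   5 | bc
   2 |   2 | bcdbc
   3 |   6 | c
   4 |   3 | cdbc
   5 |   4 | dbc
   6 |   1 | dbcdbc

SA = [0, 5, 2, 6, 3, 4, 1]
i: (SA[i-1],SA[i]) lcp shared
  1: (0,5) 0 ''
  2: (5,2) 2 'bc'
  3: (2,6) 0 ''
  4: (6,3) 1 'c'
  5: (3,4) 0 ''
  6: (4,1) 3 'dbc'

n(n+1)/2 = 7·8/2 = 28
Σ LCP = 0 + 0 + 2 + 0 + 1 + 0 + 3 = 6
distinct = 28 − 6 = 22

22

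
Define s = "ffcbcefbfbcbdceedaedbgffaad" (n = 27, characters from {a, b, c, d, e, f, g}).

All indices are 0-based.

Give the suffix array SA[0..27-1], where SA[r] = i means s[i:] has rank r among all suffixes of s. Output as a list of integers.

[24, 25, 17, 9, 3, 11, 7, 20, 2, 10, 13, 4, 26, 16, 19, 12, 15, 18, 14, 5, 23, 8, 6, 1, 22, 0, 21]

rank | idx | suffix
   0 |  24 | aad
   1 |  25 | ad
   2 |  17 | aedbgffaad
   3 |   9 | bcbdceedaedbgffaad
   4 |   3 | bcefbfbcbdceedaedbgffaad
   5 |  11 | bdceedaedbgffaad
   6 |   7 | bfbcbdceedaedbgffaad
   7 |  20 | bgffaad
   8 |   2 | cbcefbfbcbdceedaedbgffaad
   9 |  10 | cbdceedaedbgffaad
  10 |  13 | ceedaedbgffaad
  11 |   4 | cefbfbcbdceedaedbgffaad
  12 |  26 | d
  13 |  16 | daedbgffaad
  14 |  19 | dbgffaad
  15 |  12 | dceedaedbgffaad
  16 |  15 | edaedbgffaad
  17 |  18 | edbgffaad
  18 |  14 | eedaedbgffaad
  19 |   5 | efbfbcbdceedaedbgffaad
  20 |  23 | faad
  21 |   8 | fbcbdceedaedbgffaad
  22 |   6 | fbfbcbdceedaedbgffaad
  23 |   1 | fcbcefbfbcbdceedaedbgffaad
  24 |  22 | ffaad
  25 |   0 | ffcbcefbfbcbdceedaedbgffaad
  26 |  21 | gffaad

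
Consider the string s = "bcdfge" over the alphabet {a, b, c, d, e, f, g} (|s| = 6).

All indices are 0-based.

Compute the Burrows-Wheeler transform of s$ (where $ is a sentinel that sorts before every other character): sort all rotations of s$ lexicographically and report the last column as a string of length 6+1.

e$bcgdf

rank  rotation last
    0  $bcdfge  e
    1  bcdfge$  $
    2  cdfge$b  b
    3  dfge$bc  c
    4  e$bcdfg  g
    5  fge$bcd  d
    6  ge$bcdf  f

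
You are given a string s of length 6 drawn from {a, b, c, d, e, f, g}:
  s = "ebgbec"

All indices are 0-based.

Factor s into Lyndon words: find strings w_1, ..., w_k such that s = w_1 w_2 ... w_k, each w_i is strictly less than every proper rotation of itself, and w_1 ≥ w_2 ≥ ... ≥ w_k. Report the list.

["e", "bg", "bec"]

emit factor 1: 'e' (i=0, period=1)
emit factor 2: 'bg' (i=1, period=2)
emit factor 3: 'bec' (i=3, period=3)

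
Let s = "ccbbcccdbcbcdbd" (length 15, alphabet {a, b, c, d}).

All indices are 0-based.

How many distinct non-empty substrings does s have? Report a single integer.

rank→(start, suffix):
  0 → (2, 'bbcccdbcbcdbd')
  1 → (8, 'bcbcdbd')
  2 → (3, 'bcccdbcbcdbd')
  3 → (10, 'bcdbd')
  4 → (13, 'bd')
  5 → (1, 'cbbcccdbcbcdbd')
  6 → (9, 'cbcdbd')
  7 → (0, 'ccbbcccdbcbcdbd')
  8 → (4, 'cccdbcbcdbd')
  9 → (5, 'ccdbcbcdbd')
  10 → (6, 'cdbcbcdbd')
  11 → (11, 'cdbd')
  12 → (14, 'd')
  13 → (7, 'dbcbcdbd')
  14 → (12, 'dbd')

SA = [2, 8, 3, 10, 13, 1, 9, 0, 4, 5, 6, 11, 14, 7, 12]
[i] adj suffixes → lcp
  [1] 2/8 → 1 ('b')
  [2] 8/3 → 2 ('bc')
  [3] 3/10 → 2 ('bc')
  [4] 10/13 → 1 ('b')
  [5] 13/1 → 0 ('')
  [6] 1/9 → 2 ('cb')
  [7] 9/0 → 1 ('c')
  [8] 0/4 → 2 ('cc')
  [9] 4/5 → 2 ('cc')
  [10] 5/6 → 1 ('c')
  [11] 6/11 → 3 ('cdb')
  [12] 11/14 → 0 ('')
  [13] 14/7 → 1 ('d')
  [14] 7/12 → 2 ('db')

n(n+1)/2 = 15·16/2 = 120
Σ LCP = 0 + 1 + 2 + 2 + 1 + 0 + 2 + 1 + 2 + 2 + 1 + 3 + 0 + 1 + 2 = 20
distinct = 120 − 20 = 100

100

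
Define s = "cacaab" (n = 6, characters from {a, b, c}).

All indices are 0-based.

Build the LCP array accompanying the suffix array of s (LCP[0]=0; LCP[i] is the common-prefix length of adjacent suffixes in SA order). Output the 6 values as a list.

[0, 1, 1, 0, 0, 2]

rank | idx | suffix
   0 |   3 | aab
   1 |   4 | ab
   2 |   1 | acaab
   3 |   5 | b
   4 |   2 | caab
   5 |   0 | cacaab

SA = [3, 4, 1, 5, 2, 0]
[i] adj suffixes → lcp
  [1] 3/4 → 1 ('a')
  [2] 4/1 → 1 ('a')
  [3] 1/5 → 0 ('')
  [4] 5/2 → 0 ('')
  [5] 2/0 → 2 ('ca')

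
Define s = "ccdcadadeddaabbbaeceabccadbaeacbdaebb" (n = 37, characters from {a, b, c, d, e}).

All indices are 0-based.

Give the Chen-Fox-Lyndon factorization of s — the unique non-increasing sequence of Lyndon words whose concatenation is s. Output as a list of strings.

emit factor 1: 'ccd' (i=0, period=3)
emit factor 2: 'c' (i=3, period=1)
emit factor 3: 'adadedd' (i=4, period=7)
emit factor 4: 'aabbbaeceabccadbaeacbdaebb' (i=11, period=26)

["ccd", "c", "adadedd", "aabbbaeceabccadbaeacbdaebb"]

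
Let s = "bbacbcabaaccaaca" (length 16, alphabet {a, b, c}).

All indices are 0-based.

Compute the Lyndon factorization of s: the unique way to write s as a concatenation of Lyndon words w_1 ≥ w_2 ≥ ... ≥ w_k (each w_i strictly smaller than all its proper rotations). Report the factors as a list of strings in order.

["b", "b", "acbc", "ab", "aacc", "aac", "a"]

emit factor 1: 'b' (i=0, period=1)
emit factor 2: 'b' (i=1, period=1)
emit factor 3: 'acbc' (i=2, period=4)
emit factor 4: 'ab' (i=6, period=2)
emit factor 5: 'aacc' (i=8, period=4)
emit factor 6: 'aac' (i=12, period=3)
emit factor 7: 'a' (i=15, period=1)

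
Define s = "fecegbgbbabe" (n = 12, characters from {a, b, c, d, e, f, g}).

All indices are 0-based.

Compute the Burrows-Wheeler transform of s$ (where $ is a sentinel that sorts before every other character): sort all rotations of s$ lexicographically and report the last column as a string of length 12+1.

rank  rotation       last
    0  $fecegbgbbabe  e
    1  abe$fecegbgbb  b
    2  babe$fecegbgb  b
    3  bbabe$fecegbg  g
    4  be$fecegbgbba  a
    5  bgbbabe$feceg  g
    6  cegbgbbabe$fe  e
    7  e$fecegbgbbab  b
    8  ecegbgbbabe$f  f
    9  egbgbbabe$fec  c
   10  fecegbgbbabe$  $
   11  gbbabe$fecegb  b
   12  gbgbbabe$fece  e

ebbgagebfc$be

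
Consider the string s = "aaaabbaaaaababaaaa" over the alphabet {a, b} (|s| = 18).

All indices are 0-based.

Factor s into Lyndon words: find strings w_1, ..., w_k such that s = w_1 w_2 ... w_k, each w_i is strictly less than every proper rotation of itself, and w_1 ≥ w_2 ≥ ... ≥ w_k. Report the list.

emit factor 1: 'aaaabb' (i=0, period=6)
emit factor 2: 'aaaaabab' (i=6, period=8)
emit factor 3: 'a' (i=14, period=1)
emit factor 4: 'a' (i=15, period=1)
emit factor 5: 'a' (i=16, period=1)
emit factor 6: 'a' (i=17, period=1)

["aaaabb", "aaaaabab", "a", "a", "a", "a"]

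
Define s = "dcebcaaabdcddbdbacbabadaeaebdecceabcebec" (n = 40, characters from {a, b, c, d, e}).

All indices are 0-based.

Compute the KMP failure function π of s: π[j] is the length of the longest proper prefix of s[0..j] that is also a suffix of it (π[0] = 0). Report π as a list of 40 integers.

π[0] = 0
j=1 s[j]='c': π[1]=0 (border '')
j=2 s[j]='e': π[2]=0 (border '')
j=3 s[j]='b': π[3]=0 (border '')
j=4 s[j]='c': π[4]=0 (border '')
j=5 s[j]='a': π[5]=0 (border '')
j=6 s[j]='a': π[6]=0 (border '')
j=7 s[j]='a': π[7]=0 (border '')
j=8 s[j]='b': π[8]=0 (border '')
j=9 s[j]='d': π[9]=1 (border 'd')
j=10 s[j]='c': π[10]=2 (border 'dc')
j=11 s[j]='d': k: 2→0; π[11]=1 (border 'd')
j=12 s[j]='d': k: 1→0; π[12]=1 (border 'd')
j=13 s[j]='b': k: 1→0; π[13]=0 (border '')
j=14 s[j]='d': π[14]=1 (border 'd')
j=15 s[j]='b': k: 1→0; π[15]=0 (border '')
j=16 s[j]='a': π[16]=0 (border '')
j=17 s[j]='c': π[17]=0 (border '')
j=18 s[j]='b': π[18]=0 (border '')
j=19 s[j]='a': π[19]=0 (border '')
j=20 s[j]='b': π[20]=0 (border '')
j=21 s[j]='a': π[21]=0 (border '')
j=22 s[j]='d': π[22]=1 (border 'd')
j=23 s[j]='a': k: 1→0; π[23]=0 (border '')
j=24 s[j]='e': π[24]=0 (border '')
j=25 s[j]='a': π[25]=0 (border '')
j=26 s[j]='e': π[26]=0 (border '')
j=27 s[j]='b': π[27]=0 (border '')
j=28 s[j]='d': π[28]=1 (border 'd')
j=29 s[j]='e': k: 1→0; π[29]=0 (border '')
j=30 s[j]='c': π[30]=0 (border '')
j=31 s[j]='c': π[31]=0 (border '')
j=32 s[j]='e': π[32]=0 (border '')
j=33 s[j]='a': π[33]=0 (border '')
j=34 s[j]='b': π[34]=0 (border '')
j=35 s[j]='c': π[35]=0 (border '')
j=36 s[j]='e': π[36]=0 (border '')
j=37 s[j]='b': π[37]=0 (border '')
j=38 s[j]='e': π[38]=0 (border '')
j=39 s[j]='c': π[39]=0 (border '')

[0, 0, 0, 0, 0, 0, 0, 0, 0, 1, 2, 1, 1, 0, 1, 0, 0, 0, 0, 0, 0, 0, 1, 0, 0, 0, 0, 0, 1, 0, 0, 0, 0, 0, 0, 0, 0, 0, 0, 0]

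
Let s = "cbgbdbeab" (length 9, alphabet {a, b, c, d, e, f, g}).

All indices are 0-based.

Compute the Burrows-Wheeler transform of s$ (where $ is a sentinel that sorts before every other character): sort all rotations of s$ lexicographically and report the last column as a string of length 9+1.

rank  rotation    last
    0  $cbgbdbeab  b
    1  ab$cbgbdbe  e
    2  b$cbgbdbea  a
    3  bdbeab$cbg  g
    4  beab$cbgbd  d
    5  bgbdbeab$c  c
    6  cbgbdbeab$  $
    7  dbeab$cbgb  b
    8  eab$cbgbdb  b
    9  gbdbeab$cb  b

beagdc$bbb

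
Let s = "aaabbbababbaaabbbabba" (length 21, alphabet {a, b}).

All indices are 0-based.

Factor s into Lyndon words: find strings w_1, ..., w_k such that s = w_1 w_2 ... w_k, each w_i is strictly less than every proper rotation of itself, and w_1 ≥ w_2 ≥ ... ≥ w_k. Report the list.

["aaabbbababbaaabbbabb", "a"]

emit factor 1: 'aaabbbababbaaabbbabb' (i=0, period=20)
emit factor 2: 'a' (i=20, period=1)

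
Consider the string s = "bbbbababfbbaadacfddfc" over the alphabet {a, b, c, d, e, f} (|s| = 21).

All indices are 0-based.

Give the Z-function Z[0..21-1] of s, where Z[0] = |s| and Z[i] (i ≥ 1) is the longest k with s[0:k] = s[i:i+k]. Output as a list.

Z[0]=21
i=1: outside box; Z[1]=3 grow→box=[1,4)
i=2: min(r-i=2, Z[1]=3)=2; Z[2]=2
i=3: min(r-i=1, Z[2]=2)=1; Z[3]=1
i=4: outside box; Z[4]=0
i=5: outside box; Z[5]=1 grow→box=[5,6)
i=6: outside box; Z[6]=0
i=7: outside box; Z[7]=1 grow→box=[7,8)
i=8: outside box; Z[8]=0
i=9: outside box; Z[9]=2 grow→box=[9,11)
i=10: min(r-i=1, Z[1]=3)=1; Z[10]=1
i=11: outside box; Z[11]=0
i=12: outside box; Z[12]=0
i=13: outside box; Z[13]=0
i=14: outside box; Z[14]=0
i=15: outside box; Z[15]=0
i=16: outside box; Z[16]=0
i=17: outside box; Z[17]=0
i=18: outside box; Z[18]=0
i=19: outside box; Z[19]=0
i=20: outside box; Z[20]=0

[21, 3, 2, 1, 0, 1, 0, 1, 0, 2, 1, 0, 0, 0, 0, 0, 0, 0, 0, 0, 0]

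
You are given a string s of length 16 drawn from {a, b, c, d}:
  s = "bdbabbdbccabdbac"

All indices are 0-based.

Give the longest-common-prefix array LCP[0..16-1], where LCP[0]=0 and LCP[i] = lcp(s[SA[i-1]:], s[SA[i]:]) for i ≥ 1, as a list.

[0, 2, 1, 0, 2, 1, 1, 1, 4, 3, 0, 1, 1, 0, 3, 2]

rank→(start, suffix):
  0 → (3, 'abbdbccabdbac')
  1 → (10, 'abdbac')
  2 → (14, 'ac')
  3 → (2, 'babbdbccabdbac')
  4 → (13, 'bac')
  5 → (4, 'bbdbccabdbac')
  6 → (7, 'bccabdbac')
  7 → (0, 'bdbabbdbccabdbac')
  8 → (11, 'bdbac')
  9 → (5, 'bdbccabdbac')
  10 → (15, 'c')
  11 → (9, 'cabdbac')
  12 → (8, 'ccabdbac')
  13 → (1, 'dbabbdbccabdbac')
  14 → (12, 'dbac')
  15 → (6, 'dbccabdbac')

SA = [3, 10, 14, 2, 13, 4, 7, 0, 11, 5, 15, 9, 8, 1, 12, 6]
[i] adj suffixes → lcp
  [1] 3/10 → 2 ('ab')
  [2] 10/14 → 1 ('a')
  [3] 14/2 → 0 ('')
  [4] 2/13 → 2 ('ba')
  [5] 13/4 → 1 ('b')
  [6] 4/7 → 1 ('b')
  [7] 7/0 → 1 ('b')
  [8] 0/11 → 4 ('bdba')
  [9] 11/5 → 3 ('bdb')
  [10] 5/15 → 0 ('')
  [11] 15/9 → 1 ('c')
  [12] 9/8 → 1 ('c')
  [13] 8/1 → 0 ('')
  [14] 1/12 → 3 ('dba')
  [15] 12/6 → 2 ('db')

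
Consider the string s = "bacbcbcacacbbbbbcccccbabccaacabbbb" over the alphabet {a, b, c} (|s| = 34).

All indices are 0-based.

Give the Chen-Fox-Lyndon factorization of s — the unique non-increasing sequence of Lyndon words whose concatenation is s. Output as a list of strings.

["b", "acbcbc", "acacbbbbbcccccb", "abcc", "aacabbbb"]

emit factor 1: 'b' (i=0, period=1)
emit factor 2: 'acbcbc' (i=1, period=6)
emit factor 3: 'acacbbbbbcccccb' (i=7, period=15)
emit factor 4: 'abcc' (i=22, period=4)
emit factor 5: 'aacabbbb' (i=26, period=8)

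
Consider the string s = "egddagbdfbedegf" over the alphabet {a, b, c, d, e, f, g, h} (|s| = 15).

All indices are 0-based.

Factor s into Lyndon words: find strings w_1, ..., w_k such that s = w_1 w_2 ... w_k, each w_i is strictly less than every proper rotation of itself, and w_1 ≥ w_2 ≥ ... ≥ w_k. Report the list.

emit factor 1: 'eg' (i=0, period=2)
emit factor 2: 'd' (i=2, period=1)
emit factor 3: 'd' (i=3, period=1)
emit factor 4: 'agbdfbedegf' (i=4, period=11)

["eg", "d", "d", "agbdfbedegf"]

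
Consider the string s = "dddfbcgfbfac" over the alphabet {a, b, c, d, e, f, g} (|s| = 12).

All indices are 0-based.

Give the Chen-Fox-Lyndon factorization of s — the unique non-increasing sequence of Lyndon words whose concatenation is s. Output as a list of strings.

["dddf", "bcgfbf", "ac"]

emit factor 1: 'dddf' (i=0, period=4)
emit factor 2: 'bcgfbf' (i=4, period=6)
emit factor 3: 'ac' (i=10, period=2)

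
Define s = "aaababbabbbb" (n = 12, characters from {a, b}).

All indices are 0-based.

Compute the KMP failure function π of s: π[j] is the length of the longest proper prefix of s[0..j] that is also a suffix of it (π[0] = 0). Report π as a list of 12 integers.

[0, 1, 2, 0, 1, 0, 0, 1, 0, 0, 0, 0]

π[0] = 0
j=1 s[j]='a': π[1]=1 (border 'a')
j=2 s[j]='a': π[2]=2 (border 'aa')
j=3 s[j]='b': k: 2→1→0; π[3]=0 (border '')
j=4 s[j]='a': π[4]=1 (border 'a')
j=5 s[j]='b': k: 1→0; π[5]=0 (border '')
j=6 s[j]='b': π[6]=0 (border '')
j=7 s[j]='a': π[7]=1 (border 'a')
j=8 s[j]='b': k: 1→0; π[8]=0 (border '')
j=9 s[j]='b': π[9]=0 (border '')
j=10 s[j]='b': π[10]=0 (border '')
j=11 s[j]='b': π[11]=0 (border '')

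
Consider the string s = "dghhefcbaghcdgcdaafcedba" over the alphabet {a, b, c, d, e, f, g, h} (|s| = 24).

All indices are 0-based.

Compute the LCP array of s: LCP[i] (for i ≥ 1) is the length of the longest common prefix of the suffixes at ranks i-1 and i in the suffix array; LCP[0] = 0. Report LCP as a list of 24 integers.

rank→(start, suffix):
  0 → (23, 'a')
  1 → (16, 'aafcedba')
  2 → (17, 'afcedba')
  3 → (8, 'aghcdgcdaafcedba')
  4 → (22, 'ba')
  5 → (7, 'baghcdgcdaafcedba')
  6 → (6, 'cbaghcdgcdaafcedba')
  7 → (14, 'cdaafcedba')
  8 → (11, 'cdgcdaafcedba')
  9 → (19, 'cedba')
  10 → (15, 'daafcedba')
  11 → (21, 'dba')
  12 → (12, 'dgcdaafcedba')
  13 → (0, 'dghhefcbaghcdgcdaafcedba')
  14 → (20, 'edba')
  15 → (4, 'efcbaghcdgcdaafcedba')
  16 → (5, 'fcbaghcdgcdaafcedba')
  17 → (18, 'fcedba')
  18 → (13, 'gcdaafcedba')
  19 → (9, 'ghcdgcdaafcedba')
  20 → (1, 'ghhefcbaghcdgcdaafcedba')
  21 → (10, 'hcdgcdaafcedba')
  22 → (3, 'hefcbaghcdgcdaafcedba')
  23 → (2, 'hhefcbaghcdgcdaafcedba')

SA = [23, 16, 17, 8, 22, 7, 6, 14, 11, 19, 15, 21, 12, 0, 20, 4, 5, 18, 13, 9, 1, 10, 3, 2]
[i] adj suffixes → lcp
  [1] 23/16 → 1 ('a')
  [2] 16/17 → 1 ('a')
  [3] 17/8 → 1 ('a')
  [4] 8/22 → 0 ('')
  [5] 22/7 → 2 ('ba')
  [6] 7/6 → 0 ('')
  [7] 6/14 → 1 ('c')
  [8] 14/11 → 2 ('cd')
  [9] 11/19 → 1 ('c')
  [10] 19/15 → 0 ('')
  [11] 15/21 → 1 ('d')
  [12] 21/12 → 1 ('d')
  [13] 12/0 → 2 ('dg')
  [14] 0/20 → 0 ('')
  [15] 20/4 → 1 ('e')
  [16] 4/5 → 0 ('')
  [17] 5/18 → 2 ('fc')
  [18] 18/13 → 0 ('')
  [19] 13/9 → 1 ('g')
  [20] 9/1 → 2 ('gh')
  [21] 1/10 → 0 ('')
  [22] 10/3 → 1 ('h')
  [23] 3/2 → 1 ('h')

[0, 1, 1, 1, 0, 2, 0, 1, 2, 1, 0, 1, 1, 2, 0, 1, 0, 2, 0, 1, 2, 0, 1, 1]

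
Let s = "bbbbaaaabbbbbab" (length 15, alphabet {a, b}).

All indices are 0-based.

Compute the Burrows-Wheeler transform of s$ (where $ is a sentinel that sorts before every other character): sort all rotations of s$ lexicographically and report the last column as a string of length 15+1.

bbaabaabbbbbb$ba

rank  rotation          last
    0  $bbbbaaaabbbbbab  b
    1  aaaabbbbbab$bbbb  b
    2  aaabbbbbab$bbbba  a
    3  aabbbbbab$bbbbaa  a
    4  ab$bbbbaaaabbbbb  b
    5  abbbbbab$bbbbaaa  a
    6  b$bbbbaaaabbbbba  a
    7  baaaabbbbbab$bbb  b
    8  bab$bbbbaaaabbbb  b
    9  bbaaaabbbbbab$bb  b
   10  bbab$bbbbaaaabbb  b
   11  bbbaaaabbbbbab$b  b
   12  bbbab$bbbbaaaabb  b
   13  bbbbaaaabbbbbab$  $
   14  bbbbab$bbbbaaaab  b
   15  bbbbbab$bbbbaaaa  a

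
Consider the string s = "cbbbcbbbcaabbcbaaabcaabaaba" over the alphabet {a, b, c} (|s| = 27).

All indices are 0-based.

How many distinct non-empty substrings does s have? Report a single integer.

sorted suffixes:
  #0 SA[0]=26  'a'
  #1 SA[1]=15  'aaabcaabaaba'
  #2 SA[2]=23  'aaba'
  #3 SA[3]=20  'aabaaba'
  #4 SA[4]=9  'aabbcbaaabcaabaaba'
  #5 SA[5]=16  'aabcaabaaba'
  #6 SA[6]=24  'aba'
  #7 SA[7]=21  'abaaba'
  #8 SA[8]=10  'abbcbaaabcaabaaba'
  #9 SA[9]=17  'abcaabaaba'
  #10 SA[10]=25  'ba'
  #11 SA[11]=14  'baaabcaabaaba'
  #12 SA[12]=22  'baaba'
  #13 SA[13]=5  'bbbcaabbcbaaabcaabaaba'
  #14 SA[14]=1  'bbbcbbbcaabbcbaaabcaabaaba'
  #15 SA[15]=6  'bbcaabbcbaaabcaabaaba'
  #16 SA[16]=11  'bbcbaaabcaabaaba'
  #17 SA[17]=2  'bbcbbbcaabbcbaaabcaabaaba'
  #18 SA[18]=18  'bcaabaaba'
  #19 SA[19]=7  'bcaabbcbaaabcaabaaba'
  #20 SA[20]=12  'bcbaaabcaabaaba'
  #21 SA[21]=3  'bcbbbcaabbcbaaabcaabaaba'
  #22 SA[22]=19  'caabaaba'
  #23 SA[23]=8  'caabbcbaaabcaabaaba'
  #24 SA[24]=13  'cbaaabcaabaaba'
  #25 SA[25]=4  'cbbbcaabbcbaaabcaabaaba'
  #26 SA[26]=0  'cbbbcbbbcaabbcbaaabcaabaaba'

SA = [26, 15, 23, 20, 9, 16, 24, 21, 10, 17, 25, 14, 22, 5, 1, 6, 11, 2, 18, 7, 12, 3, 19, 8, 13, 4, 0]
[i] adj suffixes → lcp
  [1] 26/15 → 1 ('a')
  [2] 15/23 → 2 ('aa')
  [3] 23/20 → 4 ('aaba')
  [4] 20/9 → 3 ('aab')
  [5] 9/16 → 3 ('aab')
  [6] 16/24 → 1 ('a')
  [7] 24/21 → 3 ('aba')
  [8] 21/10 → 2 ('ab')
  [9] 10/17 → 2 ('ab')
  [10] 17/25 → 0 ('')
  [11] 25/14 → 2 ('ba')
  [12] 14/22 → 3 ('baa')
  [13] 22/5 → 1 ('b')
  [14] 5/1 → 4 ('bbbc')
  [15] 1/6 → 2 ('bb')
  [16] 6/11 → 3 ('bbc')
  [17] 11/2 → 4 ('bbcb')
  [18] 2/18 → 1 ('b')
  [19] 18/7 → 5 ('bcaab')
  [20] 7/12 → 2 ('bc')
  [21] 12/3 → 3 ('bcb')
  [22] 3/19 → 0 ('')
  [23] 19/8 → 4 ('caab')
  [24] 8/13 → 1 ('c')
  [25] 13/4 → 2 ('cb')
  [26] 4/0 → 5 ('cbbbc')

n(n+1)/2 = 27·28/2 = 378
Σ LCP = 0 + 1 + 2 + 4 + 3 + 3 + 1 + 3 + 2 + 2 + 0 + 2 + 3 + 1 + 4 + 2 + 3 + 4 + 1 + 5 + 2 + 3 + 0 + 4 + 1 + 2 + 5 = 63
distinct = 378 − 63 = 315

315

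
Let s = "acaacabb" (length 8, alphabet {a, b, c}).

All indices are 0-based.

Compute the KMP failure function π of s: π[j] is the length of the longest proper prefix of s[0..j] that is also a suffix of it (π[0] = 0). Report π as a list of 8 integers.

[0, 0, 1, 1, 2, 3, 0, 0]

π[0] = 0
j=1 s[j]='c': π[1]=0 (border '')
j=2 s[j]='a': π[2]=1 (border 'a')
j=3 s[j]='a': k: 1→0; π[3]=1 (border 'a')
j=4 s[j]='c': π[4]=2 (border 'ac')
j=5 s[j]='a': π[5]=3 (border 'aca')
j=6 s[j]='b': k: 3→1→0; π[6]=0 (border '')
j=7 s[j]='b': π[7]=0 (border '')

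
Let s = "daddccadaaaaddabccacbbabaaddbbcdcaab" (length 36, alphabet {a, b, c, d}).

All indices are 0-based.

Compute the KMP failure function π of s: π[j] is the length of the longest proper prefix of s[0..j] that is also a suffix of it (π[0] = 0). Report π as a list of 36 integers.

[0, 0, 1, 1, 0, 0, 0, 1, 2, 0, 0, 0, 1, 1, 2, 0, 0, 0, 0, 0, 0, 0, 0, 0, 0, 0, 1, 1, 0, 0, 0, 1, 0, 0, 0, 0]

π[0] = 0
j=1 s[j]='a': π[1]=0 (border '')
j=2 s[j]='d': π[2]=1 (border 'd')
j=3 s[j]='d': k: 1→0; π[3]=1 (border 'd')
j=4 s[j]='c': k: 1→0; π[4]=0 (border '')
j=5 s[j]='c': π[5]=0 (border '')
j=6 s[j]='a': π[6]=0 (border '')
j=7 s[j]='d': π[7]=1 (border 'd')
j=8 s[j]='a': π[8]=2 (border 'da')
j=9 s[j]='a': k: 2→0; π[9]=0 (border '')
j=10 s[j]='a': π[10]=0 (border '')
j=11 s[j]='a': π[11]=0 (border '')
j=12 s[j]='d': π[12]=1 (border 'd')
j=13 s[j]='d': k: 1→0; π[13]=1 (border 'd')
j=14 s[j]='a': π[14]=2 (border 'da')
j=15 s[j]='b': k: 2→0; π[15]=0 (border '')
j=16 s[j]='c': π[16]=0 (border '')
j=17 s[j]='c': π[17]=0 (border '')
j=18 s[j]='a': π[18]=0 (border '')
j=19 s[j]='c': π[19]=0 (border '')
j=20 s[j]='b': π[20]=0 (border '')
j=21 s[j]='b': π[21]=0 (border '')
j=22 s[j]='a': π[22]=0 (border '')
j=23 s[j]='b': π[23]=0 (border '')
j=24 s[j]='a': π[24]=0 (border '')
j=25 s[j]='a': π[25]=0 (border '')
j=26 s[j]='d': π[26]=1 (border 'd')
j=27 s[j]='d': k: 1→0; π[27]=1 (border 'd')
j=28 s[j]='b': k: 1→0; π[28]=0 (border '')
j=29 s[j]='b': π[29]=0 (border '')
j=30 s[j]='c': π[30]=0 (border '')
j=31 s[j]='d': π[31]=1 (border 'd')
j=32 s[j]='c': k: 1→0; π[32]=0 (border '')
j=33 s[j]='a': π[33]=0 (border '')
j=34 s[j]='a': π[34]=0 (border '')
j=35 s[j]='b': π[35]=0 (border '')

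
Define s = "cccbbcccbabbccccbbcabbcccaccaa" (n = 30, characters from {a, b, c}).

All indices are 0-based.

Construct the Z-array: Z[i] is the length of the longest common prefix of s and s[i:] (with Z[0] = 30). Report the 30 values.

[30, 2, 1, 0, 0, 4, 2, 1, 0, 0, 0, 0, 3, 6, 2, 1, 0, 0, 1, 0, 0, 0, 3, 2, 1, 0, 2, 1, 0, 0]

Z[0]=30
i=1: fresh scan; Z[1]=2 extend→box=[1,3)
i=2: min(r-i=1, Z[1]=2)=1; Z[2]=1
i=3: fresh scan; Z[3]=0
i=4: fresh scan; Z[4]=0
i=5: fresh scan; Z[5]=4 extend→box=[5,9)
i=6: min(r-i=3, Z[1]=2)=2; Z[6]=2
i=7: min(r-i=2, Z[2]=1)=1; Z[7]=1
i=8: min(r-i=1, Z[3]=0)=0; Z[8]=0
i=9: fresh scan; Z[9]=0
i=10: fresh scan; Z[10]=0
i=11: fresh scan; Z[11]=0
i=12: fresh scan; Z[12]=3 extend→box=[12,15)
i=13: min(r-i=2, Z[1]=2)=2; Z[13]=6 extend→box=[13,19)
i=14: min(r-i=5, Z[1]=2)=2; Z[14]=2
i=15: min(r-i=4, Z[2]=1)=1; Z[15]=1
i=16: min(r-i=3, Z[3]=0)=0; Z[16]=0
i=17: min(r-i=2, Z[4]=0)=0; Z[17]=0
i=18: min(r-i=1, Z[5]=4)=1; Z[18]=1
i=19: fresh scan; Z[19]=0
i=20: fresh scan; Z[20]=0
i=21: fresh scan; Z[21]=0
i=22: fresh scan; Z[22]=3 extend→box=[22,25)
i=23: min(r-i=2, Z[1]=2)=2; Z[23]=2
i=24: min(r-i=1, Z[2]=1)=1; Z[24]=1
i=25: fresh scan; Z[25]=0
i=26: fresh scan; Z[26]=2 extend→box=[26,28)
i=27: min(r-i=1, Z[1]=2)=1; Z[27]=1
i=28: fresh scan; Z[28]=0
i=29: fresh scan; Z[29]=0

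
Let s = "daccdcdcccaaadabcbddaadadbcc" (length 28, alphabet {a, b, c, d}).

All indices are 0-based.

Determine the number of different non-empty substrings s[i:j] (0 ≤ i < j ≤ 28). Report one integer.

rank | idx | suffix
   0 |  10 | aaadabcbddaadadbcc
   1 |  11 | aadabcbddaadadbcc
   2 |  20 | aadadbcc
   3 |  14 | abcbddaadadbcc
   4 |   1 | accdcdcccaaadabcbddaadadbcc
   5 |  12 | adabcbddaadadbcc
   6 |  21 | adadbcc
   7 |  23 | adbcc
   8 |  15 | bcbddaadadbcc
   9 |  25 | bcc
  10 |  17 | bddaadadbcc
  11 |  27 | c
  12 |   9 | caaadabcbddaadadbcc
  13 |  16 | cbddaadadbcc
  14 |  26 | cc
  15 |   8 | ccaaadabcbddaadadbcc
  16 |   7 | cccaaadabcbddaadadbcc
  17 |   2 | ccdcdcccaaadabcbddaadadbcc
  18 |   5 | cdcccaaadabcbddaadadbcc
  19 |   3 | cdcdcccaaadabcbddaadadbcc
  20 |  19 | daadadbcc
  21 |  13 | dabcbddaadadbcc
  22 |   0 | daccdcdcccaaadabcbddaadadbcc
  23 |  22 | dadbcc
  24 |  24 | dbcc
  25 |   6 | dcccaaadabcbddaadadbcc
  26 |   4 | dcdcccaaadabcbddaadadbcc
  27 |  18 | ddaadadbcc

SA = [10, 11, 20, 14, 1, 12, 21, 23, 15, 25, 17, 27, 9, 16, 26, 8, 7, 2, 5, 3, 19, 13, 0, 22, 24, 6, 4, 18]
rank  pair      lcp
   1  s[10:],s[11:]  2  'aa'
   2  s[11:],s[20:]  4  'aada'
   3  s[20:],s[14:]  1  'a'
   4  s[14:],s[1:]  1  'a'
   5  s[1:],s[12:]  1  'a'
   6  s[12:],s[21:]  3  'ada'
   7  s[21:],s[23:]  2  'ad'
   8  s[23:],s[15:]  0  ''
   9  s[15:],s[25:]  2  'bc'
  10  s[25:],s[17:]  1  'b'
  11  s[17:],s[27:]  0  ''
  12  s[27:],s[9:]  1  'c'
  13  s[9:],s[16:]  1  'c'
  14  s[16:],s[26:]  1  'c'
  15  s[26:],s[8:]  2  'cc'
  16  s[8:],s[7:]  2  'cc'
  17  s[7:],s[2:]  2  'cc'
  18  s[2:],s[5:]  1  'c'
  19  s[5:],s[3:]  3  'cdc'
  20  s[3:],s[19:]  0  ''
  21  s[19:],s[13:]  2  'da'
  22  s[13:],s[0:]  2  'da'
  23  s[0:],s[22:]  2  'da'
  24  s[22:],s[24:]  1  'd'
  25  s[24:],s[6:]  1  'd'
  26  s[6:],s[4:]  2  'dc'
  27  s[4:],s[18:]  1  'd'

n(n+1)/2 = 28·29/2 = 406
Σ LCP = 0 + 2 + 4 + 1 + 1 + 1 + 3 + 2 + 0 + 2 + 1 + 0 + 1 + 1 + 1 + 2 + 2 + 2 + 1 + 3 + 0 + 2 + 2 + 2 + 1 + 1 + 2 + 1 = 41
distinct = 406 − 41 = 365

365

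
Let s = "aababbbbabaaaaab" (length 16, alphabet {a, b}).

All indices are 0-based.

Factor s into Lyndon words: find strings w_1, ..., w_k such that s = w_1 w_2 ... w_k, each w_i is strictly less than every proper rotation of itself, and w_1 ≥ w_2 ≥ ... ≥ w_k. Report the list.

emit factor 1: 'aababbbbab' (i=0, period=10)
emit factor 2: 'aaaaab' (i=10, period=6)

["aababbbbab", "aaaaab"]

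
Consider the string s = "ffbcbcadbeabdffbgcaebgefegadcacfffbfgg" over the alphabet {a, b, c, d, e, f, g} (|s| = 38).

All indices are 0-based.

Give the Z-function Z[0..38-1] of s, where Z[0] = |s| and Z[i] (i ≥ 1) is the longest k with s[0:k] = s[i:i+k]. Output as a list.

Z[0]=38
i=1: outside box; Z[1]=1 scan→box=[1,2)
i=2: outside box; Z[2]=0
i=3: outside box; Z[3]=0
i=4: outside box; Z[4]=0
i=5: outside box; Z[5]=0
i=6: outside box; Z[6]=0
i=7: outside box; Z[7]=0
i=8: outside box; Z[8]=0
i=9: outside box; Z[9]=0
i=10: outside box; Z[10]=0
i=11: outside box; Z[11]=0
i=12: outside box; Z[12]=0
i=13: outside box; Z[13]=3 scan→box=[13,16)
i=14: min(r-i=2, Z[1]=1)=1; Z[14]=1
i=15: min(r-i=1, Z[2]=0)=0; Z[15]=0
i=16: outside box; Z[16]=0
i=17: outside box; Z[17]=0
i=18: outside box; Z[18]=0
i=19: outside box; Z[19]=0
i=20: outside box; Z[20]=0
i=21: outside box; Z[21]=0
i=22: outside box; Z[22]=0
i=23: outside box; Z[23]=1 scan→box=[23,24)
i=24: outside box; Z[24]=0
i=25: outside box; Z[25]=0
i=26: outside box; Z[26]=0
i=27: outside box; Z[27]=0
i=28: outside box; Z[28]=0
i=29: outside box; Z[29]=0
i=30: outside box; Z[30]=0
i=31: outside box; Z[31]=2 scan→box=[31,33)
i=32: min(r-i=1, Z[1]=1)=1; Z[32]=3 scan→box=[32,35)
i=33: min(r-i=2, Z[1]=1)=1; Z[33]=1
i=34: min(r-i=1, Z[2]=0)=0; Z[34]=0
i=35: outside box; Z[35]=1 scan→box=[35,36)
i=36: outside box; Z[36]=0
i=37: outside box; Z[37]=0

[38, 1, 0, 0, 0, 0, 0, 0, 0, 0, 0, 0, 0, 3, 1, 0, 0, 0, 0, 0, 0, 0, 0, 1, 0, 0, 0, 0, 0, 0, 0, 2, 3, 1, 0, 1, 0, 0]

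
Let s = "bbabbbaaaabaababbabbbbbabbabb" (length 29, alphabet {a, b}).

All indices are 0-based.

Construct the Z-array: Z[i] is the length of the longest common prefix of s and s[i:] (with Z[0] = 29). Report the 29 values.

[29, 1, 0, 2, 3, 1, 0, 0, 0, 0, 1, 0, 0, 1, 0, 6, 1, 0, 2, 2, 2, 5, 1, 0, 5, 1, 0, 2, 1]

Z[0]=29
i=1: i≥r, start 0; Z[1]=1 extend→box=[1,2)
i=2: i≥r, start 0; Z[2]=0
i=3: i≥r, start 0; Z[3]=2 extend→box=[3,5)
i=4: min(r-i=1, Z[1]=1)=1; Z[4]=3 extend→box=[4,7)
i=5: min(r-i=2, Z[1]=1)=1; Z[5]=1
i=6: min(r-i=1, Z[2]=0)=0; Z[6]=0
i=7: i≥r, start 0; Z[7]=0
i=8: i≥r, start 0; Z[8]=0
i=9: i≥r, start 0; Z[9]=0
i=10: i≥r, start 0; Z[10]=1 extend→box=[10,11)
i=11: i≥r, start 0; Z[11]=0
i=12: i≥r, start 0; Z[12]=0
i=13: i≥r, start 0; Z[13]=1 extend→box=[13,14)
i=14: i≥r, start 0; Z[14]=0
i=15: i≥r, start 0; Z[15]=6 extend→box=[15,21)
i=16: min(r-i=5, Z[1]=1)=1; Z[16]=1
i=17: min(r-i=4, Z[2]=0)=0; Z[17]=0
i=18: min(r-i=3, Z[3]=2)=2; Z[18]=2
i=19: min(r-i=2, Z[4]=3)=2; Z[19]=2
i=20: min(r-i=1, Z[5]=1)=1; Z[20]=2 extend→box=[20,22)
i=21: min(r-i=1, Z[1]=1)=1; Z[21]=5 extend→box=[21,26)
i=22: min(r-i=4, Z[1]=1)=1; Z[22]=1
i=23: min(r-i=3, Z[2]=0)=0; Z[23]=0
i=24: min(r-i=2, Z[3]=2)=2; Z[24]=5 extend→box=[24,29)
i=25: min(r-i=4, Z[1]=1)=1; Z[25]=1
i=26: min(r-i=3, Z[2]=0)=0; Z[26]=0
i=27: min(r-i=2, Z[3]=2)=2; Z[27]=2
i=28: min(r-i=1, Z[4]=3)=1; Z[28]=1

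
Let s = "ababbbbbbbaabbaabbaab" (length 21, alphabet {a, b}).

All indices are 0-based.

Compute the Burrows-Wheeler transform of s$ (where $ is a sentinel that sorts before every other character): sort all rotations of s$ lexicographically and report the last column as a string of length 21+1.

rank  rotation                last
    0  $ababbbbbbbaabbaabbaab  b
    1  aab$ababbbbbbbaabbaabb  b
    2  aabbaab$ababbbbbbbaabb  b
    3  aabbaabbaab$ababbbbbbb  b
    4  ab$ababbbbbbbaabbaabba  a
    5  ababbbbbbbaabbaabbaab$  $
    6  abbaab$ababbbbbbbaabba  a
    7  abbaabbaab$ababbbbbbba  a
    8  abbbbbbbaabbaabbaab$ab  b
    9  b$ababbbbbbbaabbaabbaa  a
   10  baab$ababbbbbbbaabbaab  b
   11  baabbaab$ababbbbbbbaab  b
   12  baabbaabbaab$ababbbbbb  b
   13  babbbbbbbaabbaabbaab$a  a
   14  bbaab$ababbbbbbbaabbaa  a
   15  bbaabbaab$ababbbbbbbaa  a
   16  bbaabbaabbaab$ababbbbb  b
   17  bbbaabbaabbaab$ababbbb  b
   18  bbbbaabbaabbaab$ababbb  b
   19  bbbbbaabbaabbaab$ababb  b
   20  bbbbbbaabbaabbaab$abab  b
   21  bbbbbbbaabbaabbaab$aba  a

bbbba$aababbbaaabbbbba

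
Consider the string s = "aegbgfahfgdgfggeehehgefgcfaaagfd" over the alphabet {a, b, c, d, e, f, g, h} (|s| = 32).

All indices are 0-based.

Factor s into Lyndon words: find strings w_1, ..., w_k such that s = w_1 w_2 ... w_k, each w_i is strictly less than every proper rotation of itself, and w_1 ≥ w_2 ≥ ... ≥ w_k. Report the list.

emit factor 1: 'aegbgfahfgdgfggeehehgefgcf' (i=0, period=26)
emit factor 2: 'aaagfd' (i=26, period=6)

["aegbgfahfgdgfggeehehgefgcf", "aaagfd"]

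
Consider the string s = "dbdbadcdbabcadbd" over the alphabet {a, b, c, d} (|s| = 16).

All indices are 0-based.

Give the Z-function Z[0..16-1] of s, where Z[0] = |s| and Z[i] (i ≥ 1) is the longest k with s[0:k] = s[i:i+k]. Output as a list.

Z[0]=16
i=1: fresh scan; Z[1]=0
i=2: fresh scan; Z[2]=2 extend→box=[2,4)
i=3: min(r-i=1, Z[1]=0)=0; Z[3]=0
i=4: fresh scan; Z[4]=0
i=5: fresh scan; Z[5]=1 extend→box=[5,6)
i=6: fresh scan; Z[6]=0
i=7: fresh scan; Z[7]=2 extend→box=[7,9)
i=8: min(r-i=1, Z[1]=0)=0; Z[8]=0
i=9: fresh scan; Z[9]=0
i=10: fresh scan; Z[10]=0
i=11: fresh scan; Z[11]=0
i=12: fresh scan; Z[12]=0
i=13: fresh scan; Z[13]=3 extend→box=[13,16)
i=14: min(r-i=2, Z[1]=0)=0; Z[14]=0
i=15: min(r-i=1, Z[2]=2)=1; Z[15]=1

[16, 0, 2, 0, 0, 1, 0, 2, 0, 0, 0, 0, 0, 3, 0, 1]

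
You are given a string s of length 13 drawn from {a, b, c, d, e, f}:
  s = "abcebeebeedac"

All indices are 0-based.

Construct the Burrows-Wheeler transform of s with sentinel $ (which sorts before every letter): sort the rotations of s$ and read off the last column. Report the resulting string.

rank  rotation        last
    0  $abcebeebeedac  c
    1  abcebeebeedac$  $
    2  ac$abcebeebeed  d
    3  bcebeebeedac$a  a
    4  beebeedac$abce  e
    5  beedac$abcebee  e
    6  c$abcebeebeeda  a
    7  cebeebeedac$ab  b
    8  dac$abcebeebee  e
    9  ebeebeedac$abc  c
   10  ebeedac$abcebe  e
   11  edac$abcebeebe  e
   12  eebeedac$abceb  b
   13  eedac$abcebeeb  b

c$daeeabeceebb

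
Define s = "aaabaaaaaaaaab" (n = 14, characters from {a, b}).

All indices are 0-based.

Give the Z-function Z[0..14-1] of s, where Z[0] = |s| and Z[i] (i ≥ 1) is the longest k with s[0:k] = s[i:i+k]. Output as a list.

Z[0]=14
i=1: fresh scan; Z[1]=2 scan→box=[1,3)
i=2: min(r-i=1, Z[1]=2)=1; Z[2]=1
i=3: fresh scan; Z[3]=0
i=4: fresh scan; Z[4]=3 scan→box=[4,7)
i=5: min(r-i=2, Z[1]=2)=2; Z[5]=3 scan→box=[5,8)
i=6: min(r-i=2, Z[1]=2)=2; Z[6]=3 scan→box=[6,9)
i=7: min(r-i=2, Z[1]=2)=2; Z[7]=3 scan→box=[7,10)
i=8: min(r-i=2, Z[1]=2)=2; Z[8]=3 scan→box=[8,11)
i=9: min(r-i=2, Z[1]=2)=2; Z[9]=3 scan→box=[9,12)
i=10: min(r-i=2, Z[1]=2)=2; Z[10]=4 scan→box=[10,14)
i=11: min(r-i=3, Z[1]=2)=2; Z[11]=2
i=12: min(r-i=2, Z[2]=1)=1; Z[12]=1
i=13: min(r-i=1, Z[3]=0)=0; Z[13]=0

[14, 2, 1, 0, 3, 3, 3, 3, 3, 3, 4, 2, 1, 0]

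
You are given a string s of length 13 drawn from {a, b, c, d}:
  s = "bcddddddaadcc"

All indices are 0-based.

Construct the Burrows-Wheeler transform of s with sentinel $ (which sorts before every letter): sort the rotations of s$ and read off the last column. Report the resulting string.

rank  rotation        last
    0  $bcddddddaadcc  c
    1  aadcc$bcdddddd  d
    2  adcc$bcdddddda  a
    3  bcddddddaadcc$  $
    4  c$bcddddddaadc  c
    5  cc$bcddddddaad  d
    6  cddddddaadcc$b  b
    7  daadcc$bcddddd  d
    8  dcc$bcddddddaa  a
    9  ddaadcc$bcdddd  d
   10  dddaadcc$bcddd  d
   11  ddddaadcc$bcdd  d
   12  dddddaadcc$bcd  d
   13  ddddddaadcc$bc  c

cda$cdbdaddddc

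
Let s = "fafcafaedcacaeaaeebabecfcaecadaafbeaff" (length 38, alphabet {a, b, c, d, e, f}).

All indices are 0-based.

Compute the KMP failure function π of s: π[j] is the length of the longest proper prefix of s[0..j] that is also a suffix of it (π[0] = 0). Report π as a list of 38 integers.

π[0] = 0
j=1 s[j]='a': π[1]=0 (border '')
j=2 s[j]='f': π[2]=1 (border 'f')
j=3 s[j]='c': k: 1→0; π[3]=0 (border '')
j=4 s[j]='a': π[4]=0 (border '')
j=5 s[j]='f': π[5]=1 (border 'f')
j=6 s[j]='a': π[6]=2 (border 'fa')
j=7 s[j]='e': k: 2→0; π[7]=0 (border '')
j=8 s[j]='d': π[8]=0 (border '')
j=9 s[j]='c': π[9]=0 (border '')
j=10 s[j]='a': π[10]=0 (border '')
j=11 s[j]='c': π[11]=0 (border '')
j=12 s[j]='a': π[12]=0 (border '')
j=13 s[j]='e': π[13]=0 (border '')
j=14 s[j]='a': π[14]=0 (border '')
j=15 s[j]='a': π[15]=0 (border '')
j=16 s[j]='e': π[16]=0 (border '')
j=17 s[j]='e': π[17]=0 (border '')
j=18 s[j]='b': π[18]=0 (border '')
j=19 s[j]='a': π[19]=0 (border '')
j=20 s[j]='b': π[20]=0 (border '')
j=21 s[j]='e': π[21]=0 (border '')
j=22 s[j]='c': π[22]=0 (border '')
j=23 s[j]='f': π[23]=1 (border 'f')
j=24 s[j]='c': k: 1→0; π[24]=0 (border '')
j=25 s[j]='a': π[25]=0 (border '')
j=26 s[j]='e': π[26]=0 (border '')
j=27 s[j]='c': π[27]=0 (border '')
j=28 s[j]='a': π[28]=0 (border '')
j=29 s[j]='d': π[29]=0 (border '')
j=30 s[j]='a': π[30]=0 (border '')
j=31 s[j]='a': π[31]=0 (border '')
j=32 s[j]='f': π[32]=1 (border 'f')
j=33 s[j]='b': k: 1→0; π[33]=0 (border '')
j=34 s[j]='e': π[34]=0 (border '')
j=35 s[j]='a': π[35]=0 (border '')
j=36 s[j]='f': π[36]=1 (border 'f')
j=37 s[j]='f': k: 1→0; π[37]=1 (border 'f')

[0, 0, 1, 0, 0, 1, 2, 0, 0, 0, 0, 0, 0, 0, 0, 0, 0, 0, 0, 0, 0, 0, 0, 1, 0, 0, 0, 0, 0, 0, 0, 0, 1, 0, 0, 0, 1, 1]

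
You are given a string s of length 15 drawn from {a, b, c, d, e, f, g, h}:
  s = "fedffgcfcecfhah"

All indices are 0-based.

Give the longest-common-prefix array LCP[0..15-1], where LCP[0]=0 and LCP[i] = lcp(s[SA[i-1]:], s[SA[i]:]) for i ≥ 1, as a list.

[0, 0, 1, 2, 0, 0, 1, 0, 1, 1, 1, 1, 0, 0, 1]

sorted suffixes:
  #0 SA[0]=13  'ah'
  #1 SA[1]=8  'cecfhah'
  #2 SA[2]=6  'cfcecfhah'
  #3 SA[3]=10  'cfhah'
  #4 SA[4]=2  'dffgcfcecfhah'
  #5 SA[5]=9  'ecfhah'
  #6 SA[6]=1  'edffgcfcecfhah'
  #7 SA[7]=7  'fcecfhah'
  #8 SA[8]=0  'fedffgcfcecfhah'
  #9 SA[9]=3  'ffgcfcecfhah'
  #10 SA[10]=4  'fgcfcecfhah'
  #11 SA[11]=11  'fhah'
  #12 SA[12]=5  'gcfcecfhah'
  #13 SA[13]=14  'h'
  #14 SA[14]=12  'hah'

SA = [13, 8, 6, 10, 2, 9, 1, 7, 0, 3, 4, 11, 5, 14, 12]
rank  pair      lcp
   1  s[13:],s[8:]  0  ''
   2  s[8:],s[6:]  1  'c'
   3  s[6:],s[10:]  2  'cf'
   4  s[10:],s[2:]  0  ''
   5  s[2:],s[9:]  0  ''
   6  s[9:],s[1:]  1  'e'
   7  s[1:],s[7:]  0  ''
   8  s[7:],s[0:]  1  'f'
   9  s[0:],s[3:]  1  'f'
  10  s[3:],s[4:]  1  'f'
  11  s[4:],s[11:]  1  'f'
  12  s[11:],s[5:]  0  ''
  13  s[5:],s[14:]  0  ''
  14  s[14:],s[12:]  1  'h'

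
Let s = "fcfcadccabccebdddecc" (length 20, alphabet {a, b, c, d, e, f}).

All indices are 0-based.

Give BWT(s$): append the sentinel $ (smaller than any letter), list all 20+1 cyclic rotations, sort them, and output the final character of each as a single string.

rank  rotation               last
    0  $fcfcadccabccebdddecc  c
    1  abccebdddecc$fcfcadcc  c
    2  adccabccebdddecc$fcfc  c
    3  bccebdddecc$fcfcadcca  a
    4  bdddecc$fcfcadccabcce  e
    5  c$fcfcadccabccebdddec  c
    6  cabccebdddecc$fcfcadc  c
    7  cadccabccebdddecc$fcf  f
    8  cc$fcfcadccabccebddde  e
    9  ccabccebdddecc$fcfcad  d
   10  ccebdddecc$fcfcadccab  b
   11  cebdddecc$fcfcadccabc  c
   12  cfcadccabccebdddecc$f  f
   13  dccabccebdddecc$fcfca  a
   14  dddecc$fcfcadccabcceb  b
   15  ddecc$fcfcadccabccebd  d
   16  decc$fcfcadccabccebdd  d
   17  ebdddecc$fcfcadccabcc  c
   18  ecc$fcfcadccabccebddd  d
   19  fcadccabccebdddecc$fc  c
   20  fcfcadccabccebdddecc$  $

cccaeccfedbcfabddcdc$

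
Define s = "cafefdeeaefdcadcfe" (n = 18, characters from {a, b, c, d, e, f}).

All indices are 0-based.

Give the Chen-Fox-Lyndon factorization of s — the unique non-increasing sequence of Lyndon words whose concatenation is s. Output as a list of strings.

["c", "afefdee", "aefdc", "adcfe"]

emit factor 1: 'c' (i=0, period=1)
emit factor 2: 'afefdee' (i=1, period=7)
emit factor 3: 'aefdc' (i=8, period=5)
emit factor 4: 'adcfe' (i=13, period=5)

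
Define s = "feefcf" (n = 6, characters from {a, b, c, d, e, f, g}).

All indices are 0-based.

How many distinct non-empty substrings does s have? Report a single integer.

rank→(start, suffix):
  0 → (4, 'cf')
  1 → (1, 'eefcf')
  2 → (2, 'efcf')
  3 → (5, 'f')
  4 → (3, 'fcf')
  5 → (0, 'feefcf')

SA = [4, 1, 2, 5, 3, 0]
[i] adj suffixes → lcp
  [1] 4/1 → 0 ('')
  [2] 1/2 → 1 ('e')
  [3] 2/5 → 0 ('')
  [4] 5/3 → 1 ('f')
  [5] 3/0 → 1 ('f')

n(n+1)/2 = 6·7/2 = 21
Σ LCP = 0 + 0 + 1 + 0 + 1 + 1 = 3
distinct = 21 − 3 = 18

18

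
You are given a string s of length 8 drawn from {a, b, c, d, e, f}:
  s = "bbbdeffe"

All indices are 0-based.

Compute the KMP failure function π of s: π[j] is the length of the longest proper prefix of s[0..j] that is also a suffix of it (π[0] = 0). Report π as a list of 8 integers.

π[0] = 0
j=1 s[j]='b': π[1]=1 (border 'b')
j=2 s[j]='b': π[2]=2 (border 'bb')
j=3 s[j]='d': k: 2→1→0; π[3]=0 (border '')
j=4 s[j]='e': π[4]=0 (border '')
j=5 s[j]='f': π[5]=0 (border '')
j=6 s[j]='f': π[6]=0 (border '')
j=7 s[j]='e': π[7]=0 (border '')

[0, 1, 2, 0, 0, 0, 0, 0]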